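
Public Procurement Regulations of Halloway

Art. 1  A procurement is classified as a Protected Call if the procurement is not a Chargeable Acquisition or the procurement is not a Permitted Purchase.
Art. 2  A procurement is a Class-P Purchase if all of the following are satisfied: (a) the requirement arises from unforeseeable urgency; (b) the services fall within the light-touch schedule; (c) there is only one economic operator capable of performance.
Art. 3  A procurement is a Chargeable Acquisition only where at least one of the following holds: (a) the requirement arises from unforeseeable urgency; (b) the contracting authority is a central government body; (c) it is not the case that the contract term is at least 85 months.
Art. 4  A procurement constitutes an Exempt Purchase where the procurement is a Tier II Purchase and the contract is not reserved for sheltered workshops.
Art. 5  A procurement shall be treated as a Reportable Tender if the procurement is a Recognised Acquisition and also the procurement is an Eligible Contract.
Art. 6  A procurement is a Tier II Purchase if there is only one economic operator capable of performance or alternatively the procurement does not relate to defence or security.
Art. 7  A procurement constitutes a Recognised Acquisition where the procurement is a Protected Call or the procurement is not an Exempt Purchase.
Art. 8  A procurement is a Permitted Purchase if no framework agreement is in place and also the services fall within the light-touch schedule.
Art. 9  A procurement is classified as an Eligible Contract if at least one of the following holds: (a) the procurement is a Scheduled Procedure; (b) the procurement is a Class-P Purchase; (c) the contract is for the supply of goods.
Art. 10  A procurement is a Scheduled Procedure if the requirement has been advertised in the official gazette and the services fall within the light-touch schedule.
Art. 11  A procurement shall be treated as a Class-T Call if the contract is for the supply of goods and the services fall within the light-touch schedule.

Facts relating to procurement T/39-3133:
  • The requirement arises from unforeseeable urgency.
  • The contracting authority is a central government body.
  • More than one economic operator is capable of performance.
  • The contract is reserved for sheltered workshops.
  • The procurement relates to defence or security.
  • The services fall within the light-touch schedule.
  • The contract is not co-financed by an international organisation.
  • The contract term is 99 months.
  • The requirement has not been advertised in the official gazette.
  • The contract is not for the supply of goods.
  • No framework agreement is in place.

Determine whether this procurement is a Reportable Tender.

article 3 — Chargeable Acquisition: [the requirement arises from unforeseeable urgency? yes] OR [the contracting authority is a central government body? yes] OR [contract term: 99 months ≥ 85 months? yes, so negated condition no] → satisfied.
article 8 — Permitted Purchase: [no framework agreement is in place? yes] AND [the services fall within the light-touch schedule? yes] → satisfied.
article 1 — Protected Call: [not a Chargeable Acquisition (article 3)? no] OR [not a Permitted Purchase (article 8)? no] → not satisfied.
article 6 — Tier II Purchase: [there is only one economic operator capable of performance? no] OR [the procurement does not relate to defence or security? no] → not satisfied.
article 4 — Exempt Purchase: [Tier II Purchase (article 6)? no] AND [the contract is not reserved for sheltered workshops? no] → not satisfied.
article 7 — Recognised Acquisition: [Protected Call (article 1)? no] OR [not an Exempt Purchase (article 4)? yes] → satisfied.
article 10 — Scheduled Procedure: [the requirement has been advertised in the official gazette? no] AND [the services fall within the light-touch schedule? yes] → not satisfied.
article 2 — Class-P Purchase: [the requirement arises from unforeseeable urgency? yes] AND [the services fall within the light-touch schedule? yes] AND [there is only one economic operator capable of performance? no] → not satisfied.
article 9 — Eligible Contract: [Scheduled Procedure (article 10)? no] OR [Class-P Purchase (article 2)? no] OR [the contract is for the supply of goods? no] → not satisfied.
article 5 — Reportable Tender: [Recognised Acquisition (article 7)? yes] AND [Eligible Contract (article 9)? no] → not satisfied.

No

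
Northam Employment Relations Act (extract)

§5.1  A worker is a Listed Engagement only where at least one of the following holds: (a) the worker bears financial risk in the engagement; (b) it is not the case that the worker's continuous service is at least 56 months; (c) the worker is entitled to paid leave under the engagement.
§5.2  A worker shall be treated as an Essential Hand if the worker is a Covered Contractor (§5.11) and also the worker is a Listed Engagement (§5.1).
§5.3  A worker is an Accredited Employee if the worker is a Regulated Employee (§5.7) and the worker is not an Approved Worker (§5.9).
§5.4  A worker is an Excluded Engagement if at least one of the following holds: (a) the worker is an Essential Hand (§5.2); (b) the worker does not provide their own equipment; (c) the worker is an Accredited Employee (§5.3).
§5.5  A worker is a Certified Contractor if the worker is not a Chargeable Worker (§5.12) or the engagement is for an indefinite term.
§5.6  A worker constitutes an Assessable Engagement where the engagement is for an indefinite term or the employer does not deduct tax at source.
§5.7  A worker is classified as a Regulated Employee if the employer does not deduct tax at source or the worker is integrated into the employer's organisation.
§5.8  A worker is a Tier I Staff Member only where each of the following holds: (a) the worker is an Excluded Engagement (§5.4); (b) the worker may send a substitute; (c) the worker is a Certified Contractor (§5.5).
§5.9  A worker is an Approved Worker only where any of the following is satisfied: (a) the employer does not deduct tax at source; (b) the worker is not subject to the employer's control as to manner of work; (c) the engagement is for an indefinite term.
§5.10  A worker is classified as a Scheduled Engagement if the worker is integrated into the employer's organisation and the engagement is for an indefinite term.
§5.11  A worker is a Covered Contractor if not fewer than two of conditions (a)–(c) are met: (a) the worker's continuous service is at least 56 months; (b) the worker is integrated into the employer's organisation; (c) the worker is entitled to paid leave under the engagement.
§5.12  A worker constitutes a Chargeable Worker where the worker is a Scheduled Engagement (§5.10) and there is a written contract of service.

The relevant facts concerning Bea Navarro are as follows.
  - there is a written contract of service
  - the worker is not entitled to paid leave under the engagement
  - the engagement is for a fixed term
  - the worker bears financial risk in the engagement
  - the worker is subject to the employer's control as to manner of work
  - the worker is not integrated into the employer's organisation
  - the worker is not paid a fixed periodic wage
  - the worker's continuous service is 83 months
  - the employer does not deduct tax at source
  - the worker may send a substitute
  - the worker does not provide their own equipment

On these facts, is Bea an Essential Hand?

No

Under §5.11: worker's continuous service: 83 months ≥ 56 months? yes; the worker is integrated into the employer's organisation? no; the worker is entitled to paid leave under the engagement? no — 1 of 3 hold (need ≥2) → not satisfied.
Under §5.1: the worker bears financial risk in the engagement? yes; or worker's continuous service: 83 months ≥ 56 months? yes, so negated condition no; or the worker is entitled to paid leave under the engagement? no. So the worker is a Listed Engagement.
Under §5.2: Covered Contractor (§5.11)? no; and Listed Engagement (§5.1)? yes. So the worker is not an Essential Hand.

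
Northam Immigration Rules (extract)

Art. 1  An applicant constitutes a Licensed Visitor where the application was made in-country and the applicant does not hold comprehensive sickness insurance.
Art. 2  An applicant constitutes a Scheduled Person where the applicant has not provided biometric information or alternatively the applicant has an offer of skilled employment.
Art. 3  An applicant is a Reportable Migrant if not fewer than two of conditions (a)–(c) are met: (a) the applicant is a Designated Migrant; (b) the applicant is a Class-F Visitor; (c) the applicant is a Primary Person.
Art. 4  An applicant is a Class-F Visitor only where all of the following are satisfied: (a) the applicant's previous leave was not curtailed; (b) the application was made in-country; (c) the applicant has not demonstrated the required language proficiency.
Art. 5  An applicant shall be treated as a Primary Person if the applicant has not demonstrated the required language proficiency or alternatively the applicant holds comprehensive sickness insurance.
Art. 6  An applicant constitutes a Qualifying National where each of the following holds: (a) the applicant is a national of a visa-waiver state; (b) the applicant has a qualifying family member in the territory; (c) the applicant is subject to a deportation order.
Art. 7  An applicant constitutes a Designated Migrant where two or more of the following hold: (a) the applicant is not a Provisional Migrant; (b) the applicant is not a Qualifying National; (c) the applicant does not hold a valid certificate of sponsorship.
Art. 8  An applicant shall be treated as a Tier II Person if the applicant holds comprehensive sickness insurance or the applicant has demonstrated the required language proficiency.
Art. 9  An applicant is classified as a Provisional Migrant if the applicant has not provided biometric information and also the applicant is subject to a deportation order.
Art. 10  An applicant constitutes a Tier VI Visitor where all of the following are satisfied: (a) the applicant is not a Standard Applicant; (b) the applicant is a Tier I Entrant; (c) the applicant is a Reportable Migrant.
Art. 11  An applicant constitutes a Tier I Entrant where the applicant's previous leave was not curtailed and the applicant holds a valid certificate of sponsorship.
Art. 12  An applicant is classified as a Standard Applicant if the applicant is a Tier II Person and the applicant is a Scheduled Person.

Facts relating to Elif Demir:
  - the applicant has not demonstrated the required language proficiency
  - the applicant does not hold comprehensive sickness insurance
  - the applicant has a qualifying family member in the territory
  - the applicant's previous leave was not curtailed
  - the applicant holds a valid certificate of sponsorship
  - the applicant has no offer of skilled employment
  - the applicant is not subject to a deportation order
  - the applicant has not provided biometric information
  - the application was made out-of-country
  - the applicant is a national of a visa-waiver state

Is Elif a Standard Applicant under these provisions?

article 8 — Tier II Person: [the applicant holds comprehensive sickness insurance? no] OR [the applicant has demonstrated the required language proficiency? no] → not satisfied.
article 2 — Scheduled Person: [the applicant has not provided biometric information? yes] OR [the applicant has an offer of skilled employment? no] → satisfied.
article 12 — Standard Applicant: [Tier II Person (article 8)? no] AND [Scheduled Person (article 2)? yes] → not satisfied.

No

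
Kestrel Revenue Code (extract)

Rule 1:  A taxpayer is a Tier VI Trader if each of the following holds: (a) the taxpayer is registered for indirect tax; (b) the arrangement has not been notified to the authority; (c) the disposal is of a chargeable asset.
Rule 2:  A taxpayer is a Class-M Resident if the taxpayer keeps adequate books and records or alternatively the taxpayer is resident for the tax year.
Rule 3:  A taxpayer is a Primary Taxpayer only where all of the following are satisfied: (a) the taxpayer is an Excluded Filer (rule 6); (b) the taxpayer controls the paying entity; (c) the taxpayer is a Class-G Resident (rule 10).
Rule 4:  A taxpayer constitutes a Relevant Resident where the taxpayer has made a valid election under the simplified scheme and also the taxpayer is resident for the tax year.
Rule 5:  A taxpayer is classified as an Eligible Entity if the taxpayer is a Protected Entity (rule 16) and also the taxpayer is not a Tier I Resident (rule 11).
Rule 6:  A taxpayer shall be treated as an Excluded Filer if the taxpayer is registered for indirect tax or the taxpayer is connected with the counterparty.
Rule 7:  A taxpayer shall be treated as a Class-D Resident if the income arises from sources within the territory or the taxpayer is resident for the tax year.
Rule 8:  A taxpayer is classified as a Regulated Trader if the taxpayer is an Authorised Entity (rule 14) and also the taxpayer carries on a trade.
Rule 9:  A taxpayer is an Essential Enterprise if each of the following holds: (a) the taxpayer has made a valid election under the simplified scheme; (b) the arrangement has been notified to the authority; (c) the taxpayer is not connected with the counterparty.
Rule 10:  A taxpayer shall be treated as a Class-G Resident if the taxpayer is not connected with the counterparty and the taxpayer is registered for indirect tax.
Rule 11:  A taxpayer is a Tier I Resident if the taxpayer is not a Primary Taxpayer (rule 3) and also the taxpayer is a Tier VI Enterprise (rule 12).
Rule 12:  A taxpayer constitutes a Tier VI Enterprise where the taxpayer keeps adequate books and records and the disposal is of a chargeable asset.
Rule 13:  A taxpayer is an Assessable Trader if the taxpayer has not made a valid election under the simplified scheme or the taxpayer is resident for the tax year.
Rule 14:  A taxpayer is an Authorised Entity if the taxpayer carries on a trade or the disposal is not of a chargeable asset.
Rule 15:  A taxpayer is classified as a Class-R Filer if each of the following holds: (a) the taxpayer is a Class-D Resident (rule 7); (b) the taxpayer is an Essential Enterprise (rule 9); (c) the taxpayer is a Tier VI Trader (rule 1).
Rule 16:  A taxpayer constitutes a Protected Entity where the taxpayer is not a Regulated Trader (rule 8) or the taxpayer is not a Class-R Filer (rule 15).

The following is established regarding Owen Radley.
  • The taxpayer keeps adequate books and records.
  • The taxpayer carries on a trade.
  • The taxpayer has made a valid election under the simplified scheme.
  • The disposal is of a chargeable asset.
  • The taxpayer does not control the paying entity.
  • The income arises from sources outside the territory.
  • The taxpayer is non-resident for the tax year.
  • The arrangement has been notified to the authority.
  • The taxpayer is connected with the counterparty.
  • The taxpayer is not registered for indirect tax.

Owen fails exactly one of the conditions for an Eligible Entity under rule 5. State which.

rule 14 — Authorised Entity: [the taxpayer carries on a trade? yes] OR [the disposal is not of a chargeable asset? no] → satisfied.
rule 8 — Regulated Trader: [Authorised Entity (rule 14)? yes] AND [the taxpayer carries on a trade? yes] → satisfied.
rule 7 — Class-D Resident: [the income arises from sources within the territory? no] OR [the taxpayer is resident for the tax year? no] → not satisfied.
rule 9 — Essential Enterprise: [the taxpayer has made a valid election under the simplified scheme? yes] AND [the arrangement has been notified to the authority? yes] AND [the taxpayer is not connected with the counterparty? no] → not satisfied.
rule 1 — Tier VI Trader: [the taxpayer is registered for indirect tax? no] AND [the arrangement has not been notified to the authority? no] AND [the disposal is of a chargeable asset? yes] → not satisfied.
rule 15 — Class-R Filer: [Class-D Resident (rule 7)? no] AND [Essential Enterprise (rule 9)? no] AND [Tier VI Trader (rule 1)? no] → not satisfied.
rule 16 — Protected Entity: [not a Regulated Trader (rule 8)? no] OR [not a Class-R Filer (rule 15)? yes] → satisfied.
rule 6 — Excluded Filer: [the taxpayer is registered for indirect tax? no] OR [the taxpayer is connected with the counterparty? yes] → satisfied.
rule 10 — Class-G Resident: [the taxpayer is not connected with the counterparty? no] AND [the taxpayer is registered for indirect tax? no] → not satisfied.
rule 3 — Primary Taxpayer: [Excluded Filer (rule 6)? yes] AND [the taxpayer controls the paying entity? no] AND [Class-G Resident (rule 10)? no] → not satisfied.
rule 12 — Tier VI Enterprise: [the taxpayer keeps adequate books and records? yes] AND [the disposal is of a chargeable asset? yes] → satisfied.
rule 11 — Tier I Resident: [not a Primary Taxpayer (rule 3)? yes] AND [Tier VI Enterprise (rule 12)? yes] → satisfied.
rule 5 — Eligible Entity: [Protected Entity (rule 16)? yes] AND [not a Tier I Resident (rule 11)? no] → not satisfied.

Tier I Resident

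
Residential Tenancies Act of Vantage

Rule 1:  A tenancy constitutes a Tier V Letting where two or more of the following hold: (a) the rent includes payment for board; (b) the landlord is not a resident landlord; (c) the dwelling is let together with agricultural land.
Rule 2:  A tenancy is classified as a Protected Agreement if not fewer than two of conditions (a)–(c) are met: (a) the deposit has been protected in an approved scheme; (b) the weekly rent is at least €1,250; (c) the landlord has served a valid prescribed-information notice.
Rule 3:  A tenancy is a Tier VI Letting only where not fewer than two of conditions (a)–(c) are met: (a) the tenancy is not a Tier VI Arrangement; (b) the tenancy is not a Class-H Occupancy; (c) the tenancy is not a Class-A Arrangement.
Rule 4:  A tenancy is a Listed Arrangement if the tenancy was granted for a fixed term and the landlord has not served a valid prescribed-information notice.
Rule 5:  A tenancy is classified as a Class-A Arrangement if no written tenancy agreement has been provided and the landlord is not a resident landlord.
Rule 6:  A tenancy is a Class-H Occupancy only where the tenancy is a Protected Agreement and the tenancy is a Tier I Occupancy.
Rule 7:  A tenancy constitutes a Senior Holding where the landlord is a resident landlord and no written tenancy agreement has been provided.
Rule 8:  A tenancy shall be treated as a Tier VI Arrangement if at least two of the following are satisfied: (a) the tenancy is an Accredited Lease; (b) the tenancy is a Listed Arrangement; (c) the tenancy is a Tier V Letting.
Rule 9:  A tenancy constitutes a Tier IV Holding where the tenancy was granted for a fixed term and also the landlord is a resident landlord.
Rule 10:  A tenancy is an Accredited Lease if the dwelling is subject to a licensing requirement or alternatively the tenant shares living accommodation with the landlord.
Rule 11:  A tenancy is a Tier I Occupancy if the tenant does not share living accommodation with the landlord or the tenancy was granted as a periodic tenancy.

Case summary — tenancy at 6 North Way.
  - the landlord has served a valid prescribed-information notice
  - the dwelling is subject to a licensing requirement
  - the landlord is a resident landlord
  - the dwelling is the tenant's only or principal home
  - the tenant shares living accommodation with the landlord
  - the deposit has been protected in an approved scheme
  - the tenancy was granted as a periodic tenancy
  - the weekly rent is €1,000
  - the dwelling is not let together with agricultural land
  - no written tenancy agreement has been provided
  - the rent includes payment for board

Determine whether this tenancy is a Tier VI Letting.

Yes

rule 10 — Accredited Lease: [the dwelling is subject to a licensing requirement? yes] OR [the tenant shares living accommodation with the landlord? yes] → satisfied.
rule 4 — Listed Arrangement: [the tenancy was granted for a fixed term? no] AND [the landlord has not served a valid prescribed-information notice? no] → not satisfied.
rule 1 — Tier V Letting: the rent includes payment for board? yes; the landlord is not a resident landlord? no; the dwelling is let together with agricultural land? no — 1 of 3 hold (need ≥2) → not satisfied.
rule 8 — Tier VI Arrangement: Accredited Lease (rule 10)? yes; Listed Arrangement (rule 4)? no; Tier V Letting (rule 1)? no — 1 of 3 hold (need ≥2) → not satisfied.
rule 2 — Protected Agreement: the deposit has been protected in an approved scheme? yes; weekly rent: €1,000 ≥ €1,250? no; the landlord has served a valid prescribed-information notice? yes — 2 of 3 hold (need ≥2) → satisfied.
rule 11 — Tier I Occupancy: [the tenant does not share living accommodation with the landlord? no] OR [the tenancy was granted as a periodic tenancy? yes] → satisfied.
rule 6 — Class-H Occupancy: [Protected Agreement (rule 2)? yes] AND [Tier I Occupancy (rule 11)? yes] → satisfied.
rule 5 — Class-A Arrangement: [no written tenancy agreement has been provided? yes] AND [the landlord is not a resident landlord? no] → not satisfied.
rule 3 — Tier VI Letting: not a Tier VI Arrangement (rule 8)? yes; not a Class-H Occupancy (rule 6)? no; not a Class-A Arrangement (rule 5)? yes — 2 of 3 hold (need ≥2) → satisfied.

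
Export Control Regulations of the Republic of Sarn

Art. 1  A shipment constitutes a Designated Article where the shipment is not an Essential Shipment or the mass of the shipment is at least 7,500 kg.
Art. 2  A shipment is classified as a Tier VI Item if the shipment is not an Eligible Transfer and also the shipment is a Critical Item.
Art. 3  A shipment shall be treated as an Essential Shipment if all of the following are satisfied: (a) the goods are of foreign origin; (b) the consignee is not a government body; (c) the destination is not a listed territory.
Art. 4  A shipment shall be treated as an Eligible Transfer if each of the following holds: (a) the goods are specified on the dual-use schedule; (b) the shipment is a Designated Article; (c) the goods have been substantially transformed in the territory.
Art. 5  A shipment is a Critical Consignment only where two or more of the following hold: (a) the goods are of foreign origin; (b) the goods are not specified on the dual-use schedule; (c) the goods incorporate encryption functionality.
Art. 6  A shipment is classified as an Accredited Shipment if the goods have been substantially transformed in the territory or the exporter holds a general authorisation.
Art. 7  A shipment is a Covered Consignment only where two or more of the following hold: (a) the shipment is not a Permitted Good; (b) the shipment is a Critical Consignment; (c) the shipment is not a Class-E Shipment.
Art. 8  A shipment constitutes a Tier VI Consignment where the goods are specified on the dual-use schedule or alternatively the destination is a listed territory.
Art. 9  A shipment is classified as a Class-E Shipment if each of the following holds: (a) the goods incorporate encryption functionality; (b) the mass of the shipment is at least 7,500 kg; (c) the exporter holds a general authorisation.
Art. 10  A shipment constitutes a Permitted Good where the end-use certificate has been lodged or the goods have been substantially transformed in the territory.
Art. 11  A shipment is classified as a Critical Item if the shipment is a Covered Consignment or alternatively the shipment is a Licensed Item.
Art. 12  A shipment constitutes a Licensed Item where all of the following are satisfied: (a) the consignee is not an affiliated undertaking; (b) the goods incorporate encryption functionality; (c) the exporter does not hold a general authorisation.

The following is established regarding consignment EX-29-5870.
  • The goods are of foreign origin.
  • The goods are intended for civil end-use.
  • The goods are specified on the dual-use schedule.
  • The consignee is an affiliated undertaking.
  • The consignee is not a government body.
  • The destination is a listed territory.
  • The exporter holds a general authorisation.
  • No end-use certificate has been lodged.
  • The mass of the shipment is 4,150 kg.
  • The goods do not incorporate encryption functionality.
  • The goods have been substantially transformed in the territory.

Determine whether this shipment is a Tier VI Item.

article 3 — Essential Shipment: [the goods are of foreign origin? yes] AND [the consignee is not a government body? yes] AND [the destination is not a listed territory? no] → not satisfied.
article 1 — Designated Article: [not an Essential Shipment (article 3)? yes] OR [mass of the shipment: 4,150 kg ≥ 7,500 kg? no] → satisfied.
article 4 — Eligible Transfer: [the goods are specified on the dual-use schedule? yes] AND [Designated Article (article 1)? yes] AND [the goods have been substantially transformed in the territory? yes] → satisfied.
article 10 — Permitted Good: [the end-use certificate has been lodged? no] OR [the goods have been substantially transformed in the territory? yes] → satisfied.
article 5 — Critical Consignment: the goods are of foreign origin? yes; the goods are not specified on the dual-use schedule? no; the goods incorporate encryption functionality? no — 1 of 3 hold (need ≥2) → not satisfied.
article 9 — Class-E Shipment: [the goods incorporate encryption functionality? no] AND [mass of the shipment: 4,150 kg ≥ 7,500 kg? no] AND [the exporter holds a general authorisation? yes] → not satisfied.
article 7 — Covered Consignment: not a Permitted Good (article 10)? no; Critical Consignment (article 5)? no; not a Class-E Shipment (article 9)? yes — 1 of 3 hold (need ≥2) → not satisfied.
article 12 — Licensed Item: [the consignee is not an affiliated undertaking? no] AND [the goods incorporate encryption functionality? no] AND [the exporter does not hold a general authorisation? no] → not satisfied.
article 11 — Critical Item: [Covered Consignment (article 7)? no] OR [Licensed Item (article 12)? no] → not satisfied.
article 2 — Tier VI Item: [not an Eligible Transfer (article 4)? no] AND [Critical Item (article 11)? no] → not satisfied.

No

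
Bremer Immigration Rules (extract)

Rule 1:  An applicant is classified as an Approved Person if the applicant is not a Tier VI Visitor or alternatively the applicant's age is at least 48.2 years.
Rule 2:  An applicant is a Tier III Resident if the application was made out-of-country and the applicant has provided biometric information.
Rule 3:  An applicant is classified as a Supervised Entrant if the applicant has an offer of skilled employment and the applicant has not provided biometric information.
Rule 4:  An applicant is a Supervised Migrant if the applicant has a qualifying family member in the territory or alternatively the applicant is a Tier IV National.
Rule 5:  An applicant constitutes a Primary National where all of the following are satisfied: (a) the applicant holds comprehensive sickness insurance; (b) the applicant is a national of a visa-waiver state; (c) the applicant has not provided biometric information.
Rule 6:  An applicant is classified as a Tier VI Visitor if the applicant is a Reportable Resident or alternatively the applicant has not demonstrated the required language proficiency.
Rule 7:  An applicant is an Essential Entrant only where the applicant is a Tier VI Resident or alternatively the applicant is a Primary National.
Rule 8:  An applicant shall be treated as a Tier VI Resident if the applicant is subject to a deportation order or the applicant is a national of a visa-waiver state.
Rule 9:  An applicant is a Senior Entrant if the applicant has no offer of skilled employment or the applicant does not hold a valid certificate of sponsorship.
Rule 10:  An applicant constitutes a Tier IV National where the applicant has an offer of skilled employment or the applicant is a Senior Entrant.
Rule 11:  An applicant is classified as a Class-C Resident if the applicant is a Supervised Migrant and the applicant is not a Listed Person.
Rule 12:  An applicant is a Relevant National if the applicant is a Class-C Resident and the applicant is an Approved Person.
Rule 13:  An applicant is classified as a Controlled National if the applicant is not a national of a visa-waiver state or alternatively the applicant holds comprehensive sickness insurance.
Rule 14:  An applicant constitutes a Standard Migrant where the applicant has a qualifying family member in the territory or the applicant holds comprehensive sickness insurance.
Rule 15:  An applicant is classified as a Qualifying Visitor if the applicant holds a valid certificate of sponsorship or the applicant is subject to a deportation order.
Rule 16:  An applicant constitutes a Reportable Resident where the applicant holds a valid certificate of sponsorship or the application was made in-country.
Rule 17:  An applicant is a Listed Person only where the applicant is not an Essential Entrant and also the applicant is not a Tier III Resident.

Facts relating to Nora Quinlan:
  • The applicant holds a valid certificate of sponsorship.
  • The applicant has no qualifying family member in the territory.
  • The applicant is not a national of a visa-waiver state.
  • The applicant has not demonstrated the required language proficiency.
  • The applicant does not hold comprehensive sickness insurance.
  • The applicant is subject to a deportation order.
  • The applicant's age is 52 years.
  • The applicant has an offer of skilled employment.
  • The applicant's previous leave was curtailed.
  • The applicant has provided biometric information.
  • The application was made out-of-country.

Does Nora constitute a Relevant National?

rule 9 — Senior Entrant: [the applicant has no offer of skilled employment? no] OR [the applicant does not hold a valid certificate of sponsorship? no] → not satisfied.
rule 10 — Tier IV National: [the applicant has an offer of skilled employment? yes] OR [Senior Entrant (rule 9)? no] → satisfied.
rule 4 — Supervised Migrant: [the applicant has a qualifying family member in the territory? no] OR [Tier IV National (rule 10)? yes] → satisfied.
rule 8 — Tier VI Resident: [the applicant is subject to a deportation order? yes] OR [the applicant is a national of a visa-waiver state? no] → satisfied.
rule 5 — Primary National: [the applicant holds comprehensive sickness insurance? no] AND [the applicant is a national of a visa-waiver state? no] AND [the applicant has not provided biometric information? no] → not satisfied.
rule 7 — Essential Entrant: [Tier VI Resident (rule 8)? yes] OR [Primary National (rule 5)? no] → satisfied.
rule 2 — Tier III Resident: [the application was made out-of-country? yes] AND [the applicant has provided biometric information? yes] → satisfied.
rule 17 — Listed Person: [not an Essential Entrant (rule 7)? no] AND [not a Tier III Resident (rule 2)? no] → not satisfied.
rule 11 — Class-C Resident: [Supervised Migrant (rule 4)? yes] AND [not a Listed Person (rule 17)? yes] → satisfied.
rule 16 — Reportable Resident: [the applicant holds a valid certificate of sponsorship? yes] OR [the application was made in-country? no] → satisfied.
rule 6 — Tier VI Visitor: [Reportable Resident (rule 16)? yes] OR [the applicant has not demonstrated the required language proficiency? yes] → satisfied.
rule 1 — Approved Person: [not a Tier VI Visitor (rule 6)? no] OR [applicant's age: 52 years ≥ 48.2 years? yes] → satisfied.
rule 12 — Relevant National: [Class-C Resident (rule 11)? yes] AND [Approved Person (rule 1)? yes] → satisfied.

Yes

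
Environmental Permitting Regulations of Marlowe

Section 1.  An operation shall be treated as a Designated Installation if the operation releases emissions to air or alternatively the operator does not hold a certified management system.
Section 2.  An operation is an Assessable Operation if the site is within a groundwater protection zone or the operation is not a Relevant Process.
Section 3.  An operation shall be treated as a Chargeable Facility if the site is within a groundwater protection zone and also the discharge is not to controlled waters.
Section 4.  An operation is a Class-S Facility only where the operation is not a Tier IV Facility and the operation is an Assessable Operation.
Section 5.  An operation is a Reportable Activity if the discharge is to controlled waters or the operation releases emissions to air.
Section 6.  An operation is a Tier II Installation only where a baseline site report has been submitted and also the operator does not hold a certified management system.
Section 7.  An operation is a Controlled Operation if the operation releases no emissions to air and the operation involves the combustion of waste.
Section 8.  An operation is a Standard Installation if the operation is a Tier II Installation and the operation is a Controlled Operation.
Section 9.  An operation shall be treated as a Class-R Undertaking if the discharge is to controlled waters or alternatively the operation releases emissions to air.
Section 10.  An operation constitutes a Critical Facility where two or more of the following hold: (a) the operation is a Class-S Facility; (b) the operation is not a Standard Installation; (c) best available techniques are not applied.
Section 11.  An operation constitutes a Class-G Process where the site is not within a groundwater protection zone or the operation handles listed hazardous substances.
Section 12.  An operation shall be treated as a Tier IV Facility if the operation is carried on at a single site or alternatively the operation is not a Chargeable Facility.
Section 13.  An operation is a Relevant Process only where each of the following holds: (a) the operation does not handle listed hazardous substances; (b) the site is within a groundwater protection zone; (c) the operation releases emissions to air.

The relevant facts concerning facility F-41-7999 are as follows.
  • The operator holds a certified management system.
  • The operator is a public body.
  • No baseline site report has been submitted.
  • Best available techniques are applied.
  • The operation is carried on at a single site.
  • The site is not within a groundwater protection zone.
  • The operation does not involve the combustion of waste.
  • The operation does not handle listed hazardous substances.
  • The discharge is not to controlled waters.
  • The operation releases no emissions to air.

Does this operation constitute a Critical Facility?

section 3 — Chargeable Facility: [the site is within a groundwater protection zone? no] AND [the discharge is not to controlled waters? yes] → not satisfied.
section 12 — Tier IV Facility: [the operation is carried on at a single site? yes] OR [not a Chargeable Facility (section 3)? yes] → satisfied.
section 13 — Relevant Process: [the operation does not handle listed hazardous substances? yes] AND [the site is within a groundwater protection zone? no] AND [the operation releases emissions to air? no] → not satisfied.
section 2 — Assessable Operation: [the site is within a groundwater protection zone? no] OR [not a Relevant Process (section 13)? yes] → satisfied.
section 4 — Class-S Facility: [not a Tier IV Facility (section 12)? no] AND [Assessable Operation (section 2)? yes] → not satisfied.
section 6 — Tier II Installation: [a baseline site report has been submitted? no] AND [the operator does not hold a certified management system? no] → not satisfied.
section 7 — Controlled Operation: [the operation releases no emissions to air? yes] AND [the operation involves the combustion of waste? no] → not satisfied.
section 8 — Standard Installation: [Tier II Installation (section 6)? no] AND [Controlled Operation (section 7)? no] → not satisfied.
section 10 — Critical Facility: Class-S Facility (section 4)? no; not a Standard Installation (section 8)? yes; best available techniques are not applied? no — 1 of 3 hold (need ≥2) → not satisfied.

No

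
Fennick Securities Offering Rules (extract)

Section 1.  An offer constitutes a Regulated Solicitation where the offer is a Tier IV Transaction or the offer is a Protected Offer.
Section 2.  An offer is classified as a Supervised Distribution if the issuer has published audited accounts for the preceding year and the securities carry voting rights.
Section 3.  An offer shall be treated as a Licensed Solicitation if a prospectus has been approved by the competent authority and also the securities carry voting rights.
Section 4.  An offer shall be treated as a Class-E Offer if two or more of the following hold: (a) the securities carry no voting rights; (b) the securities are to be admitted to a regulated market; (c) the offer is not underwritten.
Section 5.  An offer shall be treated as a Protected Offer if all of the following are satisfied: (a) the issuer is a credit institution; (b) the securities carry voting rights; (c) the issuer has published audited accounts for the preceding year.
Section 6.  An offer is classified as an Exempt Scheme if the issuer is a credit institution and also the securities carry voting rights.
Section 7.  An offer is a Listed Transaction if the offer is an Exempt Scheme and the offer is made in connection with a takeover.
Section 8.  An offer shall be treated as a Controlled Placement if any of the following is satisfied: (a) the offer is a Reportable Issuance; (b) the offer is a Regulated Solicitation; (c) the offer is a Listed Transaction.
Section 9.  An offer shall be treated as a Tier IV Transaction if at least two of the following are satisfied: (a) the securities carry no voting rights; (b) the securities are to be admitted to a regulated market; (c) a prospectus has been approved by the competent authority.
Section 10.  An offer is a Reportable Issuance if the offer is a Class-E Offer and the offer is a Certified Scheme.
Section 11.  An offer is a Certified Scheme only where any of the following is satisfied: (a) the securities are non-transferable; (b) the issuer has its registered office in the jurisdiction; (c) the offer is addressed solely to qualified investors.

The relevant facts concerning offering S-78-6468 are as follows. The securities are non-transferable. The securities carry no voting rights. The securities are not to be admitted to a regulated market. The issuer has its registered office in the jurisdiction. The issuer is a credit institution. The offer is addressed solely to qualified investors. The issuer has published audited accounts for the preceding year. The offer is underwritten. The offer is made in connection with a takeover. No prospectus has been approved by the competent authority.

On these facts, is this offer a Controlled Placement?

No

Under section 4: the securities carry no voting rights? yes; the securities are to be admitted to a regulated market? no; the offer is not underwritten? no — 1 of 3 hold (need ≥2) → not satisfied.
Under section 11: the securities are non-transferable? yes; or the issuer has its registered office in the jurisdiction? yes; or the offer is addressed solely to qualified investors? yes. So the offer is a Certified Scheme.
Under section 10: Class-E Offer (section 4)? no; and Certified Scheme (section 11)? yes. So the offer is not a Reportable Issuance.
Under section 9: the securities carry no voting rights? yes; the securities are to be admitted to a regulated market? no; a prospectus has been approved by the competent authority? no — 1 of 3 hold (need ≥2) → not satisfied.
Under section 5: the issuer is a credit institution? yes; and the securities carry voting rights? no; and the issuer has published audited accounts for the preceding year? yes. So the offer is not a Protected Offer.
Under section 1: Tier IV Transaction (section 9)? no; or Protected Offer (section 5)? no. So the offer is not a Regulated Solicitation.
Under section 6: the issuer is a credit institution? yes; and the securities carry voting rights? no. So the offer is not an Exempt Scheme.
Under section 7: Exempt Scheme (section 6)? no; and the offer is made in connection with a takeover? yes. So the offer is not a Listed Transaction.
Under section 8: Reportable Issuance (section 10)? no; or Regulated Solicitation (section 1)? no; or Listed Transaction (section 7)? no. So the offer is not a Controlled Placement.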